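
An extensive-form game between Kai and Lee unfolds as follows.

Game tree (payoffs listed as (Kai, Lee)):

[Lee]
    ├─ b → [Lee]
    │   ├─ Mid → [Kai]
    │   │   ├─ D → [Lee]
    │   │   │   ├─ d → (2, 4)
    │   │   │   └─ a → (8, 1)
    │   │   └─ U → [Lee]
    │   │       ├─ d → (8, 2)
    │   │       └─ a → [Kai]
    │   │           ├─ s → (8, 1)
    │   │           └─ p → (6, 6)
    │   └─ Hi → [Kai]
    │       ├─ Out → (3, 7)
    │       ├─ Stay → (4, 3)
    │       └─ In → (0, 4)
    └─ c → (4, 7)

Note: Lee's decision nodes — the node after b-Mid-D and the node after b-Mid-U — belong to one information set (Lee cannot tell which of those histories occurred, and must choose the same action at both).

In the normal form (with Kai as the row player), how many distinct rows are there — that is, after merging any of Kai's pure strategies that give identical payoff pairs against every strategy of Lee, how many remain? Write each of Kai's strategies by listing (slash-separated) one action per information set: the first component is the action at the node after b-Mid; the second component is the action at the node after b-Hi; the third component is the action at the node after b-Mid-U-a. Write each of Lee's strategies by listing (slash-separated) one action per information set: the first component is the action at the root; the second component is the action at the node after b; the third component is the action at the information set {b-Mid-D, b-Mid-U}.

9

Kai has 12 pure strategies: D/Out/s, D/Out/p, D/Stay/s, D/Stay/p, D/In/s, D/In/p, U/Out/s, U/Out/p, U/Stay/s, U/Stay/p, U/In/s, U/In/p. Columns: b/Mid/d, b/Mid/a, b/Hi/d, b/Hi/a, c/Mid/d, c/Mid/a, c/Hi/d, c/Hi/a.
{D/Out/s, D/Out/p} → row (2,4) (8,1) (3,7) (3,7) (4,7) (4,7) (4,7) (4,7)
{D/Stay/s, D/Stay/p} → row (2,4) (8,1) (4,3) (4,3) (4,7) (4,7) (4,7) (4,7)
{D/In/s, D/In/p} → row (2,4) (8,1) (0,4) (0,4) (4,7) (4,7) (4,7) (4,7)
{U/Out/s} → row (8,2) (8,1) (3,7) (3,7) (4,7) (4,7) (4,7) (4,7)
{U/Out/p} → row (8,2) (6,6) (3,7) (3,7) (4,7) (4,7) (4,7) (4,7)
{U/Stay/s} → row (8,2) (8,1) (4,3) (4,3) (4,7) (4,7) (4,7) (4,7)
{U/Stay/p} → row (8,2) (6,6) (4,3) (4,3) (4,7) (4,7) (4,7) (4,7)
{U/In/s} → row (8,2) (8,1) (0,4) (0,4) (4,7) (4,7) (4,7) (4,7)
{U/In/p} → row (8,2) (6,6) (0,4) (0,4) (4,7) (4,7) (4,7) (4,7)
That's 9 distinct rows out of 12 strategies.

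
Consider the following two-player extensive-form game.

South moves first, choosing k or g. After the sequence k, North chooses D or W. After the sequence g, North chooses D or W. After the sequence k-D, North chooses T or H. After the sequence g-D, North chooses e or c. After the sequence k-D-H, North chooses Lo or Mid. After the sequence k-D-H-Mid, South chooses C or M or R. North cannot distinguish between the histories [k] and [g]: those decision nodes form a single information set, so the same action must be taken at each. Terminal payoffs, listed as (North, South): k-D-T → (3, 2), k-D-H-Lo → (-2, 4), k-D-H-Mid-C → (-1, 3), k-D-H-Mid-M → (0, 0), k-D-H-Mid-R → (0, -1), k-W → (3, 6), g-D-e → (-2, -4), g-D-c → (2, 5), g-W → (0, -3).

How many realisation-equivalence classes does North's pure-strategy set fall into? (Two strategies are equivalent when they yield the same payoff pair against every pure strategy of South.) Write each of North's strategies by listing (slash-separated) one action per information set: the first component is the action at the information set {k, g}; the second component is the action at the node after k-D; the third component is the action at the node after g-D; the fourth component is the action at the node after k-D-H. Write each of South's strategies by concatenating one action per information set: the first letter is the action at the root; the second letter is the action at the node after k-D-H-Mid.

7

North has 16 pure strategies: D/T/e/Lo, D/T/e/Mid, D/T/c/Lo, D/T/c/Mid, D/H/e/Lo, D/H/e/Mid, D/H/c/Lo, D/H/c/Mid, W/T/e/Lo, W/T/e/Mid, W/T/c/Lo, W/T/c/Mid, W/H/e/Lo, W/H/e/Mid, W/H/c/Lo, W/H/c/Mid. Columns: kC, kM, kR, gC, gM, gR.
{D/T/e/Lo, D/T/e/Mid} → row (3,2) (3,2) (3,2) (-2,-4) (-2,-4) (-2,-4)
{D/T/c/Lo, D/T/c/Mid} → row (3,2) (3,2) (3,2) (2,5) (2,5) (2,5)
{D/H/e/Lo} → row (-2,4) (-2,4) (-2,4) (-2,-4) (-2,-4) (-2,-4)
{D/H/e/Mid} → row (-1,3) (0,0) (0,-1) (-2,-4) (-2,-4) (-2,-4)
{D/H/c/Lo} → row (-2,4) (-2,4) (-2,4) (2,5) (2,5) (2,5)
{D/H/c/Mid} → row (-1,3) (0,0) (0,-1) (2,5) (2,5) (2,5)
{W/T/e/Lo, W/T/e/Mid, W/T/c/Lo, W/T/c/Mid, W/H/e/Lo, W/H/e/Mid, W/H/c/Lo, W/H/c/Mid} → row (3,6) (3,6) (3,6) (0,-3) (0,-3) (0,-3)
That's 7 distinct rows out of 16 strategies.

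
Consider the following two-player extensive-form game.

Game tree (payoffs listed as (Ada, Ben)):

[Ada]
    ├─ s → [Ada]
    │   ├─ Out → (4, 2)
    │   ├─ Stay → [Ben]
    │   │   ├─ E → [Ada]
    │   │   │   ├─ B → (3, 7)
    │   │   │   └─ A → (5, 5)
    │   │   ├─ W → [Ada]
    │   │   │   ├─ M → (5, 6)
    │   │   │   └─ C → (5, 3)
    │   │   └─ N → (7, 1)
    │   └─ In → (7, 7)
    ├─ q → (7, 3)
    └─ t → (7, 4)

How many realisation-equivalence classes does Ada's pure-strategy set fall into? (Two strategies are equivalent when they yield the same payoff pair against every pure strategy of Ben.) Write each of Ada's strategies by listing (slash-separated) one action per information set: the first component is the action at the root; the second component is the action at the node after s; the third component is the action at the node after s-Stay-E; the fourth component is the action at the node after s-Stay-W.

Ada has 36 pure strategies: s/Out/B/M, s/Out/B/C, s/Out/A/M, s/Out/A/C, s/Stay/B/M, s/Stay/B/C, s/Stay/A/M, s/Stay/A/C, s/In/B/M, s/In/B/C, s/In/A/M, s/In/A/C, q/Out/B/M, q/Out/B/C, q/Out/A/M, q/Out/A/C, q/Stay/B/M, q/Stay/B/C, q/Stay/A/M, q/Stay/A/C, q/In/B/M, q/In/B/C, q/In/A/M, q/In/A/C, t/Out/B/M, t/Out/B/C, t/Out/A/M, t/Out/A/C, t/Stay/B/M, t/Stay/B/C, t/Stay/A/M, t/Stay/A/C, t/In/B/M, t/In/B/C, t/In/A/M, t/In/A/C. Columns: E, W, N.
{s/Out/B/M, s/Out/B/C, s/Out/A/M, s/Out/A/C} → row (4,2) (4,2) (4,2)
{s/Stay/B/M} → row (3,7) (5,6) (7,1)
{s/Stay/B/C} → row (3,7) (5,3) (7,1)
{s/Stay/A/M} → row (5,5) (5,6) (7,1)
{s/Stay/A/C} → row (5,5) (5,3) (7,1)
{s/In/B/M, s/In/B/C, s/In/A/M, s/In/A/C} → row (7,7) (7,7) (7,7)
{q/Out/B/M, q/Out/B/C, q/Out/A/M, q/Out/A/C, q/Stay/B/M, q/Stay/B/C, q/Stay/A/M, q/Stay/A/C, q/In/B/M, q/In/B/C, q/In/A/M, q/In/A/C} → row (7,3) (7,3) (7,3)
{t/Out/B/M, t/Out/B/C, t/Out/A/M, t/Out/A/C, t/Stay/B/M, t/Stay/B/C, t/Stay/A/M, t/Stay/A/C, t/In/B/M, t/In/B/C, t/In/A/M, t/In/A/C} → row (7,4) (7,4) (7,4)
That's 8 distinct rows out of 36 strategies.

8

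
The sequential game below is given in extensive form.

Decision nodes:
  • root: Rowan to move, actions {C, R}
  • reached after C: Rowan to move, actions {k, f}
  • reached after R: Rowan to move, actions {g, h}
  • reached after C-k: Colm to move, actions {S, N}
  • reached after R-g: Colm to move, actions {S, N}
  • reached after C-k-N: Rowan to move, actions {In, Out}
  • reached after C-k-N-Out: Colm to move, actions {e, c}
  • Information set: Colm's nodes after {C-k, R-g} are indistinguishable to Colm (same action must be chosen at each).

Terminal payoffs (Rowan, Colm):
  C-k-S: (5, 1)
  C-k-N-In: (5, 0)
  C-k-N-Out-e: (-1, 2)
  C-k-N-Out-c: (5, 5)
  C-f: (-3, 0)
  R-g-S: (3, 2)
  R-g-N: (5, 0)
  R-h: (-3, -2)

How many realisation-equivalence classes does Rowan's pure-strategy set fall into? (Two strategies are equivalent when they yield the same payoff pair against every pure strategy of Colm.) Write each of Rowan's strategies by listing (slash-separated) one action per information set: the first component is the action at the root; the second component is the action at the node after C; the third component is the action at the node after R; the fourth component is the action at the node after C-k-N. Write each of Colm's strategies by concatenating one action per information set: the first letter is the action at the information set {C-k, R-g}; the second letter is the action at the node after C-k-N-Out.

5

Rowan has 16 pure strategies: C/k/g/In, C/k/g/Out, C/k/h/In, C/k/h/Out, C/f/g/In, C/f/g/Out, C/f/h/In, C/f/h/Out, R/k/g/In, R/k/g/Out, R/k/h/In, R/k/h/Out, R/f/g/In, R/f/g/Out, R/f/h/In, R/f/h/Out. Columns: Se, Sc, Ne, Nc.
{C/k/g/In, C/k/h/In} → row (5,1) (5,1) (5,0) (5,0)
{C/k/g/Out, C/k/h/Out} → row (5,1) (5,1) (-1,2) (5,5)
{C/f/g/In, C/f/g/Out, C/f/h/In, C/f/h/Out} → row (-3,0) (-3,0) (-3,0) (-3,0)
{R/k/g/In, R/k/g/Out, R/f/g/In, R/f/g/Out} → row (3,2) (3,2) (5,0) (5,0)
{R/k/h/In, R/k/h/Out, R/f/h/In, R/f/h/Out} → row (-3,-2) (-3,-2) (-3,-2) (-3,-2)
That's 5 distinct rows out of 16 strategies.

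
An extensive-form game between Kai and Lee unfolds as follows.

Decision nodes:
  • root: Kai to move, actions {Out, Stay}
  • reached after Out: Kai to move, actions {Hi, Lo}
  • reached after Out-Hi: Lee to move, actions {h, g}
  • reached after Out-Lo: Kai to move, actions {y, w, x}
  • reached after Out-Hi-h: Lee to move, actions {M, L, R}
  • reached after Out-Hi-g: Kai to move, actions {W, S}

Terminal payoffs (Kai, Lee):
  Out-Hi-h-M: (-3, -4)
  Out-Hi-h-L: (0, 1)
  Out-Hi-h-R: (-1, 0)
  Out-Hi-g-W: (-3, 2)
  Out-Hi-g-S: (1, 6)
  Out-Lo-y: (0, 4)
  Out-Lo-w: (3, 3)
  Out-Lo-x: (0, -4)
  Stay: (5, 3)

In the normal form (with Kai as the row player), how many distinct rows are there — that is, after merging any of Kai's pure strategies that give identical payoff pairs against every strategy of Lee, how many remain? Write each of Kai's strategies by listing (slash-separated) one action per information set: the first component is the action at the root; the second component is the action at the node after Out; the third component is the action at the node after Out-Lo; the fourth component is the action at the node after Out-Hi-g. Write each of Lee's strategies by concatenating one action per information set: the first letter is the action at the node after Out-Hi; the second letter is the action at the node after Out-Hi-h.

Kai has 24 pure strategies: Out/Hi/y/W, Out/Hi/y/S, Out/Hi/w/W, Out/Hi/w/S, Out/Hi/x/W, Out/Hi/x/S, Out/Lo/y/W, Out/Lo/y/S, Out/Lo/w/W, Out/Lo/w/S, Out/Lo/x/W, Out/Lo/x/S, Stay/Hi/y/W, Stay/Hi/y/S, Stay/Hi/w/W, Stay/Hi/w/S, Stay/Hi/x/W, Stay/Hi/x/S, Stay/Lo/y/W, Stay/Lo/y/S, Stay/Lo/w/W, Stay/Lo/w/S, Stay/Lo/x/W, Stay/Lo/x/S. Columns: hM, hL, hR, gM, gL, gR.
{Out/Hi/y/W, Out/Hi/w/W, Out/Hi/x/W} → row (-3,-4) (0,1) (-1,0) (-3,2) (-3,2) (-3,2)
{Out/Hi/y/S, Out/Hi/w/S, Out/Hi/x/S} → row (-3,-4) (0,1) (-1,0) (1,6) (1,6) (1,6)
{Out/Lo/y/W, Out/Lo/y/S} → row (0,4) (0,4) (0,4) (0,4) (0,4) (0,4)
{Out/Lo/w/W, Out/Lo/w/S} → row (3,3) (3,3) (3,3) (3,3) (3,3) (3,3)
{Out/Lo/x/W, Out/Lo/x/S} → row (0,-4) (0,-4) (0,-4) (0,-4) (0,-4) (0,-4)
{Stay/Hi/y/W, Stay/Hi/y/S, Stay/Hi/w/W, Stay/Hi/w/S, Stay/Hi/x/W, Stay/Hi/x/S, Stay/Lo/y/W, Stay/Lo/y/S, Stay/Lo/w/W, Stay/Lo/w/S, Stay/Lo/x/W, Stay/Lo/x/S} → row (5,3) (5,3) (5,3) (5,3) (5,3) (5,3)
That's 6 distinct rows out of 24 strategies.

6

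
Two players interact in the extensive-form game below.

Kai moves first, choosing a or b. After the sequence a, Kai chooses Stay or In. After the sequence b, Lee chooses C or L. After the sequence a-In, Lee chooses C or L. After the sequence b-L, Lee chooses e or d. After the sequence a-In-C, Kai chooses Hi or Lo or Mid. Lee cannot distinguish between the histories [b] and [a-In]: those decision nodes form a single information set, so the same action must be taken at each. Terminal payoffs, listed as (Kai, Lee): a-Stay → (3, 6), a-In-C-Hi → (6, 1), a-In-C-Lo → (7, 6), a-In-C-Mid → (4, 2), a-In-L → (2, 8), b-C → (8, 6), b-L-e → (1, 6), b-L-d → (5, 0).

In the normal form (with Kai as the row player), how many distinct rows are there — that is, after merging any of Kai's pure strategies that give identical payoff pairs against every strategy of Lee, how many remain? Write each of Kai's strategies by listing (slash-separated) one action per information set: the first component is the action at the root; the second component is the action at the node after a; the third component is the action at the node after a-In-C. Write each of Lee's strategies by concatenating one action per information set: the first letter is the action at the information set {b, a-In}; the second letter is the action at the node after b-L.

5

Kai has 12 pure strategies: a/Stay/Hi, a/Stay/Lo, a/Stay/Mid, a/In/Hi, a/In/Lo, a/In/Mid, b/Stay/Hi, b/Stay/Lo, b/Stay/Mid, b/In/Hi, b/In/Lo, b/In/Mid. Columns: Ce, Cd, Le, Ld.
{a/Stay/Hi, a/Stay/Lo, a/Stay/Mid} → row (3,6) (3,6) (3,6) (3,6)
{a/In/Hi} → row (6,1) (6,1) (2,8) (2,8)
{a/In/Lo} → row (7,6) (7,6) (2,8) (2,8)
{a/In/Mid} → row (4,2) (4,2) (2,8) (2,8)
{b/Stay/Hi, b/Stay/Lo, b/Stay/Mid, b/In/Hi, b/In/Lo, b/In/Mid} → row (8,6) (8,6) (1,6) (5,0)
That's 5 distinct rows out of 12 strategies.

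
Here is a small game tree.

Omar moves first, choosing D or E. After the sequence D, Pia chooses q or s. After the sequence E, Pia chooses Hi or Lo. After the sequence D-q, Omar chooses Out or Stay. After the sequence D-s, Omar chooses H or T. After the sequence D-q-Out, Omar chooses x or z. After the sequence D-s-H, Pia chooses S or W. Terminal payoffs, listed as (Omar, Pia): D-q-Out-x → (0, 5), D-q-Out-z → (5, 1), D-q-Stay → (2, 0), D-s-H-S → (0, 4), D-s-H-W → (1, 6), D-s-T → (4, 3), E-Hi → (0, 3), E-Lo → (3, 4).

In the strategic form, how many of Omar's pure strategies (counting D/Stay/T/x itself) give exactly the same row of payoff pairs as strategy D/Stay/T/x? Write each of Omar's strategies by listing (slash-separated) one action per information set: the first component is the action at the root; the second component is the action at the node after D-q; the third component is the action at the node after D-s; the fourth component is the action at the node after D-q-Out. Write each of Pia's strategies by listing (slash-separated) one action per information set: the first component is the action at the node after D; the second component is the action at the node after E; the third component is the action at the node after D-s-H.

Row for D/Stay/T/x (columns q/Hi/S, q/Hi/W, q/Lo/S, q/Lo/W, s/Hi/S, s/Hi/W, s/Lo/S, s/Lo/W): (2,0) (2,0) (2,0) (2,0) (4,3) (4,3) (4,3) (4,3).
Under D/Stay/T/x, Omar's choice at the node after D-q-Out can never be reached regardless of what Pia does, so varying those choices leaves every outcome unchanged.
Holding the reachable choices fixed and varying the unreachable one freely already gives 2 equivalent strategies.
No other strategy reproduces this row, so those 2 are the full class: D/Stay/T/x, D/Stay/T/z.

2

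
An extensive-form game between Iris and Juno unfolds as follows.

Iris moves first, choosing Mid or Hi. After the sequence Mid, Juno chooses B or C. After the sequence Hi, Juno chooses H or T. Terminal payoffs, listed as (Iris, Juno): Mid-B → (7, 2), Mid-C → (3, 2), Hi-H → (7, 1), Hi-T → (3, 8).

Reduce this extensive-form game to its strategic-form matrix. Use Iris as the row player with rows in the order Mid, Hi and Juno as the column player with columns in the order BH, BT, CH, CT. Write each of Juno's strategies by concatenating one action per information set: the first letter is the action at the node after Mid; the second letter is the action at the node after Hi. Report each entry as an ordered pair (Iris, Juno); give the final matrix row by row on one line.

Row Mid: BH→(7,2), BT→(7,2), CH→(3,2), CT→(3,2)
Row Hi: BH→(7,1), BT→(3,8), CH→(7,1), CT→(3,8)

Mid: (7,2) (7,2) (3,2) (3,2) | Hi: (7,1) (3,8) (7,1) (3,8)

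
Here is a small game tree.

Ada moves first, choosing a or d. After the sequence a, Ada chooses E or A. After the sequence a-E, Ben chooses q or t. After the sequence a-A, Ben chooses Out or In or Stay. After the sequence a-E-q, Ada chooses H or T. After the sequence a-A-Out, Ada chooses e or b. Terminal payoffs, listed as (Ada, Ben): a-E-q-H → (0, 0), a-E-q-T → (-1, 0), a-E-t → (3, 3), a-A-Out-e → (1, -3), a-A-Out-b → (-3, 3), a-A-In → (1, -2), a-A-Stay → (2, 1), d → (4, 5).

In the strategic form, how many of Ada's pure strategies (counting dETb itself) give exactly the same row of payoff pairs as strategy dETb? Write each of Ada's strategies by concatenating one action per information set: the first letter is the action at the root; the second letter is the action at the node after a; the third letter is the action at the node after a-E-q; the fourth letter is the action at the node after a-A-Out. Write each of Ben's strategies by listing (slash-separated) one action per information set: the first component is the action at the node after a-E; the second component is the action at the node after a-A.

Row for dETb (columns q/Out, q/In, q/Stay, t/Out, t/In, t/Stay): (4,5) (4,5) (4,5) (4,5) (4,5) (4,5).
Under dETb, Ada's choice at the node after a and at the node after a-E-q and at the node after a-A-Out can never be reached regardless of what Ben does, so varying those choices leaves every outcome unchanged.
Holding the reachable choices fixed and varying the unreachable ones freely already gives 2 × 2 × 2 = 8 equivalent strategies.
No other strategy reproduces this row, so those 8 are the full class: dEHe, dEHb, dETe, dETb, dAHe, dAHb, dATe, dATb.

8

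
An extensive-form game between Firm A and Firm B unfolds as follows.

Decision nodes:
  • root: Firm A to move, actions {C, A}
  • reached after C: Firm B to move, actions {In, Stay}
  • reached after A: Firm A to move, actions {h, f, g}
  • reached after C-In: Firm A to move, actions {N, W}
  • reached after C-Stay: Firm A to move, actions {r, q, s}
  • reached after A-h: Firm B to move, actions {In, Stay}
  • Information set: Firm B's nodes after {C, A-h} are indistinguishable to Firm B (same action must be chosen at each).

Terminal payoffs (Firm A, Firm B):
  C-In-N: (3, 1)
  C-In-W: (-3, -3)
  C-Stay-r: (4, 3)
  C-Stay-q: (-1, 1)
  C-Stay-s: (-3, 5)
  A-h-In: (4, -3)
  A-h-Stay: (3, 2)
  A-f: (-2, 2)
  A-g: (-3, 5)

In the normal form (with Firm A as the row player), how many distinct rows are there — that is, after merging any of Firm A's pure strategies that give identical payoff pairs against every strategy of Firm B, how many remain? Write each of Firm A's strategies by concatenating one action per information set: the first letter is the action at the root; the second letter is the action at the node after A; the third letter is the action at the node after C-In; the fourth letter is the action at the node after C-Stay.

9

Firm A has 36 pure strategies: ChNr, ChNq, ChNs, ChWr, ChWq, ChWs, CfNr, CfNq, CfNs, CfWr, CfWq, CfWs, CgNr, CgNq, CgNs, CgWr, CgWq, CgWs, AhNr, AhNq, AhNs, AhWr, AhWq, AhWs, AfNr, AfNq, AfNs, AfWr, AfWq, AfWs, AgNr, AgNq, AgNs, AgWr, AgWq, AgWs. Columns: In, Stay.
{ChNr, CfNr, CgNr} → row (3,1) (4,3)
{ChNq, CfNq, CgNq} → row (3,1) (-1,1)
{ChNs, CfNs, CgNs} → row (3,1) (-3,5)
{ChWr, CfWr, CgWr} → row (-3,-3) (4,3)
{ChWq, CfWq, CgWq} → row (-3,-3) (-1,1)
{ChWs, CfWs, CgWs} → row (-3,-3) (-3,5)
{AhNr, AhNq, AhNs, AhWr, AhWq, AhWs} → row (4,-3) (3,2)
{AfNr, AfNq, AfNs, AfWr, AfWq, AfWs} → row (-2,2) (-2,2)
{AgNr, AgNq, AgNs, AgWr, AgWq, AgWs} → row (-3,5) (-3,5)
That's 9 distinct rows out of 36 strategies.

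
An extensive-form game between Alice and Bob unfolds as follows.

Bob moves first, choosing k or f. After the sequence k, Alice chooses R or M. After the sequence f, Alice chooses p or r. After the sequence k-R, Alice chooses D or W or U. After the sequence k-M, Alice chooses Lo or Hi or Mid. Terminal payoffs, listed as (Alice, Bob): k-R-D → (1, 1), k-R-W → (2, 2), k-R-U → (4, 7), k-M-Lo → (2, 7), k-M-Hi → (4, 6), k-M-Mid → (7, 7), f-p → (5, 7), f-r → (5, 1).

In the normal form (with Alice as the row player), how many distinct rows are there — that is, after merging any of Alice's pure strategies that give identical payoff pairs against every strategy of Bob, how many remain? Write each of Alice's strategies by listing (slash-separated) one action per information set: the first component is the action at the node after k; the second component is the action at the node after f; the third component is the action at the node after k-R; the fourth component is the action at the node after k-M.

Alice has 36 pure strategies: R/p/D/Lo, R/p/D/Hi, R/p/D/Mid, R/p/W/Lo, R/p/W/Hi, R/p/W/Mid, R/p/U/Lo, R/p/U/Hi, R/p/U/Mid, R/r/D/Lo, R/r/D/Hi, R/r/D/Mid, R/r/W/Lo, R/r/W/Hi, R/r/W/Mid, R/r/U/Lo, R/r/U/Hi, R/r/U/Mid, M/p/D/Lo, M/p/D/Hi, M/p/D/Mid, M/p/W/Lo, M/p/W/Hi, M/p/W/Mid, M/p/U/Lo, M/p/U/Hi, M/p/U/Mid, M/r/D/Lo, M/r/D/Hi, M/r/D/Mid, M/r/W/Lo, M/r/W/Hi, M/r/W/Mid, M/r/U/Lo, M/r/U/Hi, M/r/U/Mid. Columns: k, f.
{R/p/D/Lo, R/p/D/Hi, R/p/D/Mid} → row (1,1) (5,7)
{R/p/W/Lo, R/p/W/Hi, R/p/W/Mid} → row (2,2) (5,7)
{R/p/U/Lo, R/p/U/Hi, R/p/U/Mid} → row (4,7) (5,7)
{R/r/D/Lo, R/r/D/Hi, R/r/D/Mid} → row (1,1) (5,1)
{R/r/W/Lo, R/r/W/Hi, R/r/W/Mid} → row (2,2) (5,1)
{R/r/U/Lo, R/r/U/Hi, R/r/U/Mid} → row (4,7) (5,1)
{M/p/D/Lo, M/p/W/Lo, M/p/U/Lo} → row (2,7) (5,7)
{M/p/D/Hi, M/p/W/Hi, M/p/U/Hi} → row (4,6) (5,7)
{M/p/D/Mid, M/p/W/Mid, M/p/U/Mid} → row (7,7) (5,7)
{M/r/D/Lo, M/r/W/Lo, M/r/U/Lo} → row (2,7) (5,1)
{M/r/D/Hi, M/r/W/Hi, M/r/U/Hi} → row (4,6) (5,1)
{M/r/D/Mid, M/r/W/Mid, M/r/U/Mid} → row (7,7) (5,1)
That's 12 distinct rows out of 36 strategies.

12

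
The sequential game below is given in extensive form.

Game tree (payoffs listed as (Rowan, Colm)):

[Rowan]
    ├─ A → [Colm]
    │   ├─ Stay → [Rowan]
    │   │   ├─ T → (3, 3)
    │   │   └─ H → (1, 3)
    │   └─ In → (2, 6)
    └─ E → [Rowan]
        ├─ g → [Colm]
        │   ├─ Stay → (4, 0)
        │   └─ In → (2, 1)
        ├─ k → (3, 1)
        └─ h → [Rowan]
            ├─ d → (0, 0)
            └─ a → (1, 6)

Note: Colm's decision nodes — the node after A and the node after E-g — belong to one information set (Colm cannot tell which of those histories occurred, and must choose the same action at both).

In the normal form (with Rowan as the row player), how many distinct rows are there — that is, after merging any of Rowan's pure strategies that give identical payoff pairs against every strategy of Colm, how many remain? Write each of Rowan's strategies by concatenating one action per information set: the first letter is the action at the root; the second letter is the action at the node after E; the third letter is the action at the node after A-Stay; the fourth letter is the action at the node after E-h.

Rowan has 24 pure strategies: AgTd, AgTa, AgHd, AgHa, AkTd, AkTa, AkHd, AkHa, AhTd, AhTa, AhHd, AhHa, EgTd, EgTa, EgHd, EgHa, EkTd, EkTa, EkHd, EkHa, EhTd, EhTa, EhHd, EhHa. Columns: Stay, In.
{AgTd, AgTa, AkTd, AkTa, AhTd, AhTa} → row (3,3) (2,6)
{AgHd, AgHa, AkHd, AkHa, AhHd, AhHa} → row (1,3) (2,6)
{EgTd, EgTa, EgHd, EgHa} → row (4,0) (2,1)
{EkTd, EkTa, EkHd, EkHa} → row (3,1) (3,1)
{EhTd, EhHd} → row (0,0) (0,0)
{EhTa, EhHa} → row (1,6) (1,6)
That's 6 distinct rows out of 24 strategies.

6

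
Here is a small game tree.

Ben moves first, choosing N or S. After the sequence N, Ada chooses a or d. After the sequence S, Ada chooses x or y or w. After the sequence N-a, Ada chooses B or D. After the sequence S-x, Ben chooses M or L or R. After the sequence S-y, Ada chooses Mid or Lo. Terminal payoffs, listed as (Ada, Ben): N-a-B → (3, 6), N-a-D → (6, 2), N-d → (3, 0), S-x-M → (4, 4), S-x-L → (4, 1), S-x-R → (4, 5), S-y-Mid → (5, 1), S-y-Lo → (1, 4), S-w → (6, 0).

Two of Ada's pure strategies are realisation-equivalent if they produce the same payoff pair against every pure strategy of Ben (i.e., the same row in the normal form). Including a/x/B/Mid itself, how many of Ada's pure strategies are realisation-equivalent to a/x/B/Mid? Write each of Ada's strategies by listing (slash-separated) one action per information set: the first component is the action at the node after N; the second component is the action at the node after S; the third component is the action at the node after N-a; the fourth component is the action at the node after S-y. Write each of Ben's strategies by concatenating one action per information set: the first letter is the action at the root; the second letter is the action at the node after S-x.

Row for a/x/B/Mid (columns NM, NL, NR, SM, SL, SR): (3,6) (3,6) (3,6) (4,4) (4,1) (4,5).
Under a/x/B/Mid, Ada's choice at the node after S-y can never be reached regardless of what Ben does, so varying those choices leaves every outcome unchanged.
Holding the reachable choices fixed and varying the unreachable one freely already gives 2 equivalent strategies.
No other strategy reproduces this row, so those 2 are the full class: a/x/B/Mid, a/x/B/Lo.

2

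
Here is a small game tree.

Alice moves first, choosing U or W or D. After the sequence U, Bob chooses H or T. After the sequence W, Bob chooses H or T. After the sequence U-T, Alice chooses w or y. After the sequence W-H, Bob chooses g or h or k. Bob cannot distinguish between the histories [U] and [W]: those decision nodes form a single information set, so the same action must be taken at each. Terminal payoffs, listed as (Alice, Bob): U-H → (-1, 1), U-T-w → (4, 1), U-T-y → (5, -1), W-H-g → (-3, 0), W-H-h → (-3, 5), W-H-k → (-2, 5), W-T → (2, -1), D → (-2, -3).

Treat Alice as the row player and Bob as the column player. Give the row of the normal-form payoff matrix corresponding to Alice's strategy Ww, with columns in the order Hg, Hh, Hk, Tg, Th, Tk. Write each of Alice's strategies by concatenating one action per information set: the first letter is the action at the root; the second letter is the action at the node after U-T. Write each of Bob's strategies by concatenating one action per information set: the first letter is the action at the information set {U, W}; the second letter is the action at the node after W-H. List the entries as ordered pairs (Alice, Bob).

(-3,0) (-3,5) (-2,5) (2,-1) (2,-1) (2,-1)

vs Hg: Alice plays W → Bob plays H at [W] → Bob plays g at [W-H] → (-3, 0)
vs Hh: Alice plays W → Bob plays H at [W] → Bob plays h at [W-H] → (-3, 5)
vs Hk: Alice plays W → Bob plays H at [W] → Bob plays k at [W-H] → (-2, 5)
vs Tg: Alice plays W → Bob plays T at [W] → (2, -1)
vs Th: Alice plays W → Bob plays T at [W] → (2, -1)
vs Tk: Alice plays W → Bob plays T at [W] → (2, -1)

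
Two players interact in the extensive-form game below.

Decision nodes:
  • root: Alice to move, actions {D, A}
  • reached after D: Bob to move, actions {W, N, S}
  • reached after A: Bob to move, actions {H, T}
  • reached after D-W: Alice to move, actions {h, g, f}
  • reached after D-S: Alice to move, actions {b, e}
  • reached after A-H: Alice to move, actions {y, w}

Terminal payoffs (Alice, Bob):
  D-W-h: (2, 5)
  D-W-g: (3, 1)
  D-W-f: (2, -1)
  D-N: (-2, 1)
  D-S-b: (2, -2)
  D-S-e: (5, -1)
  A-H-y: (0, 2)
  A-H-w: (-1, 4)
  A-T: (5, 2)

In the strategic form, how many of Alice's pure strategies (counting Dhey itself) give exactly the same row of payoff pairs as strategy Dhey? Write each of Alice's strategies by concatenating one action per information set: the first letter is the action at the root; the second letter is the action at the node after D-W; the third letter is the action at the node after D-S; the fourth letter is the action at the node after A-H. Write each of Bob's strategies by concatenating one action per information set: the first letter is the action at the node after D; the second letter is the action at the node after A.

Row for Dhey (columns WH, WT, NH, NT, SH, ST): (2,5) (2,5) (-2,1) (-2,1) (5,-1) (5,-1).
Under Dhey, Alice's choice at the node after A-H can never be reached regardless of what Bob does, so varying those choices leaves every outcome unchanged.
Holding the reachable choices fixed and varying the unreachable one freely already gives 2 equivalent strategies.
No other strategy reproduces this row, so those 2 are the full class: Dhey, Dhew.

2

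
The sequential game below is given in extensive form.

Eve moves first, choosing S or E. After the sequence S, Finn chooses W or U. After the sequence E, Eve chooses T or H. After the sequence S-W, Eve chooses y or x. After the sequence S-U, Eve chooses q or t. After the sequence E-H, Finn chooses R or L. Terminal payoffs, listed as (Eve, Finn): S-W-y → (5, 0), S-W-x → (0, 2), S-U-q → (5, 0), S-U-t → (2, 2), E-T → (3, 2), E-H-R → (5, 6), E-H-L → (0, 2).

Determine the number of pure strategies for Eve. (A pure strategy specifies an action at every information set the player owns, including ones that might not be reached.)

Eve owns the root with actions {S, E} — two choices.
Eve owns the node after E with actions {T, H} — two choices.
Eve owns the node after S-W with actions {y, x} — two choices.
Eve owns the node after S-U with actions {q, t} — two choices.
A pure strategy fixes one action at each information set independently, so the count is the product 2 × 2 × 2 × 2 = 16.
(For reference, Finn has 4 pure strategies, giving a 16×4 normal-form matrix.)

16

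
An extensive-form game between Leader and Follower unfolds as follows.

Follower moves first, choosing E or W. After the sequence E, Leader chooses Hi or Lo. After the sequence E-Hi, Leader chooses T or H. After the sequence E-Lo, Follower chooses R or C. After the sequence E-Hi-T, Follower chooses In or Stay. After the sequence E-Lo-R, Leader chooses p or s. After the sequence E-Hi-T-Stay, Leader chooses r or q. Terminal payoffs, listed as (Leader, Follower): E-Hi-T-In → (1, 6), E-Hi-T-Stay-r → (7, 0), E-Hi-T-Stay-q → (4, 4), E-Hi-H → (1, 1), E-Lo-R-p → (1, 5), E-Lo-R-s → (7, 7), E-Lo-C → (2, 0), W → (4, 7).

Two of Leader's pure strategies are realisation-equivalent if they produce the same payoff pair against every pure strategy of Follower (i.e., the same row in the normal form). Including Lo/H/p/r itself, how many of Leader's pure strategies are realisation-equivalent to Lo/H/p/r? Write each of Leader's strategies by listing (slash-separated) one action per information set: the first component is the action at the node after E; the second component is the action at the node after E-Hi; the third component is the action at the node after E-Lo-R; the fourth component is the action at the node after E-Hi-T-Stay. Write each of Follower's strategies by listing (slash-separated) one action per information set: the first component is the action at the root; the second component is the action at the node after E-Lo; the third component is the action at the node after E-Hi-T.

4

Row for Lo/H/p/r (columns E/R/In, E/R/Stay, E/C/In, E/C/Stay, W/R/In, W/R/Stay, W/C/In, W/C/Stay): (1,5) (1,5) (2,0) (2,0) (4,7) (4,7) (4,7) (4,7).
Under Lo/H/p/r, Leader's choice at the node after E-Hi and at the node after E-Hi-T-Stay can never be reached regardless of what Follower does, so varying those choices leaves every outcome unchanged.
Holding the reachable choices fixed and varying the unreachable ones freely already gives 2 × 2 = 4 equivalent strategies.
No other strategy reproduces this row, so those 4 are the full class: Lo/T/p/r, Lo/T/p/q, Lo/H/p/r, Lo/H/p/q.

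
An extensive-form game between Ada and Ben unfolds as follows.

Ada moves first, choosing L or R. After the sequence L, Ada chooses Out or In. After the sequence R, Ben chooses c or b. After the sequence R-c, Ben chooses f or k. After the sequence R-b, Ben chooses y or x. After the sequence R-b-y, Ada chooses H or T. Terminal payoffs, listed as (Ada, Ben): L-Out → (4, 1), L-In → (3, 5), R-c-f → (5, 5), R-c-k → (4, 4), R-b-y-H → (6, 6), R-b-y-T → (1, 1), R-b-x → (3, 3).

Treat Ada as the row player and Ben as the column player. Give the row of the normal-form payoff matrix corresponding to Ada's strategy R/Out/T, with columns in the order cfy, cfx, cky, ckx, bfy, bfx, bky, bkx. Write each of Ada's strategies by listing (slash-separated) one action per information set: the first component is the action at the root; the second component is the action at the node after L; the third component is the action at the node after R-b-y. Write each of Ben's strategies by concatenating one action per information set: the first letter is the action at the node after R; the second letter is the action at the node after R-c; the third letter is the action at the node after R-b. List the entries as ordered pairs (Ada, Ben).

vs cfy: Ada plays R → Ben plays c at [R] → Ben plays f at [R-c] → (5, 5)
vs cfx: Ada plays R → Ben plays c at [R] → Ben plays f at [R-c] → (5, 5)
vs cky: Ada plays R → Ben plays c at [R] → Ben plays k at [R-c] → (4, 4)
vs ckx: Ada plays R → Ben plays c at [R] → Ben plays k at [R-c] → (4, 4)
vs bfy: Ada plays R → Ben plays b at [R] → Ben plays y at [R-b] → Ada plays T at [R-b-y] → (1, 1)
vs bfx: Ada plays R → Ben plays b at [R] → Ben plays x at [R-b] → (3, 3)
vs bky: Ada plays R → Ben plays b at [R] → Ben plays y at [R-b] → Ada plays T at [R-b-y] → (1, 1)
vs bkx: Ada plays R → Ben plays b at [R] → Ben plays x at [R-b] → (3, 3)

(5,5) (5,5) (4,4) (4,4) (1,1) (3,3) (1,1) (3,3)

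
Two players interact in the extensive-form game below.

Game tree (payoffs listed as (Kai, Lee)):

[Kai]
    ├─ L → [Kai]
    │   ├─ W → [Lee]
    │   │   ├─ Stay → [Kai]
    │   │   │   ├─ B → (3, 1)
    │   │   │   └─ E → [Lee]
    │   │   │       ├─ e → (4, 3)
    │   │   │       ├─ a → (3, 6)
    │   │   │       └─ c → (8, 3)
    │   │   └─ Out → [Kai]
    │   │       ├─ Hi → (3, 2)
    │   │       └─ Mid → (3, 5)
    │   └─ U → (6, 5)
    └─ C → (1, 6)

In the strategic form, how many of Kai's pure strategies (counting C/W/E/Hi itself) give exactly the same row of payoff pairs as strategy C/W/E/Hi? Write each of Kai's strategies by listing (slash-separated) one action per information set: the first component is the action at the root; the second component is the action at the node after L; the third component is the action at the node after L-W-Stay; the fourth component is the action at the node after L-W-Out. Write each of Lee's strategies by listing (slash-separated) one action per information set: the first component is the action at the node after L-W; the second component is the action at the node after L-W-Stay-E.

Row for C/W/E/Hi (columns Stay/e, Stay/a, Stay/c, Out/e, Out/a, Out/c): (1,6) (1,6) (1,6) (1,6) (1,6) (1,6).
Under C/W/E/Hi, Kai's choice at the node after L and at the node after L-W-Stay and at the node after L-W-Out can never be reached regardless of what Lee does, so varying those choices leaves every outcome unchanged.
Holding the reachable choices fixed and varying the unreachable ones freely already gives 2 × 2 × 2 = 8 equivalent strategies.
No other strategy reproduces this row, so those 8 are the full class: C/W/B/Hi, C/W/B/Mid, C/W/E/Hi, C/W/E/Mid, C/U/B/Hi, C/U/B/Mid, C/U/E/Hi, C/U/E/Mid.

8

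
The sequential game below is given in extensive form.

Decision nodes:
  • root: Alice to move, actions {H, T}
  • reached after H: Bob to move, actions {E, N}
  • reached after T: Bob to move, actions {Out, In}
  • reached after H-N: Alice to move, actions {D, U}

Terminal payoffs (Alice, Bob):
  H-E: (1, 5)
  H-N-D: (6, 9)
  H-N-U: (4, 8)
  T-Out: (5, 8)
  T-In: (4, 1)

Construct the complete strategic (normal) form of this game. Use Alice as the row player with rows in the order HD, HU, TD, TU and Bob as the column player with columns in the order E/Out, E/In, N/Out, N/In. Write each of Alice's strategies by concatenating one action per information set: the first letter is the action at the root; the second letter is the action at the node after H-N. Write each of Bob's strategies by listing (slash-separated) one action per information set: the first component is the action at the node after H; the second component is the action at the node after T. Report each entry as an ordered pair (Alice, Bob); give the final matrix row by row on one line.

Row HD: E/Out→(1,5), E/In→(1,5), N/Out→(6,9), N/In→(6,9)
Row HU: E/Out→(1,5), E/In→(1,5), N/Out→(4,8), N/In→(4,8)
Row TD: E/Out→(5,8), E/In→(4,1), N/Out→(5,8), N/In→(4,1)
Row TU: E/Out→(5,8), E/In→(4,1), N/Out→(5,8), N/In→(4,1)

HD: (1,5) (1,5) (6,9) (6,9) | HU: (1,5) (1,5) (4,8) (4,8) | TD: (5,8) (4,1) (5,8) (4,1) | TU: (5,8) (4,1) (5,8) (4,1)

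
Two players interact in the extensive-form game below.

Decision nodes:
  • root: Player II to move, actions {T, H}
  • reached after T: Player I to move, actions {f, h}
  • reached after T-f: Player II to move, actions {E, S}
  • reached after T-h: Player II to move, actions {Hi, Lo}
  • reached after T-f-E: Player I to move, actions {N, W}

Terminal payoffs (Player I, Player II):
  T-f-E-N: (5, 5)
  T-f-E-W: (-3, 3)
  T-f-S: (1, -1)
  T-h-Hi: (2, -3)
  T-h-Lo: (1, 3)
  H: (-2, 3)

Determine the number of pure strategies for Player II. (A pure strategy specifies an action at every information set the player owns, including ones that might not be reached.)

Player II owns the root with actions {T, H} — two choices.
Player II owns the node after T-f with actions {E, S} — two choices.
Player II owns the node after T-h with actions {Hi, Lo} — two choices.
A pure strategy fixes one action at each information set independently, so the count is the product 2 × 2 × 2 = 8.

8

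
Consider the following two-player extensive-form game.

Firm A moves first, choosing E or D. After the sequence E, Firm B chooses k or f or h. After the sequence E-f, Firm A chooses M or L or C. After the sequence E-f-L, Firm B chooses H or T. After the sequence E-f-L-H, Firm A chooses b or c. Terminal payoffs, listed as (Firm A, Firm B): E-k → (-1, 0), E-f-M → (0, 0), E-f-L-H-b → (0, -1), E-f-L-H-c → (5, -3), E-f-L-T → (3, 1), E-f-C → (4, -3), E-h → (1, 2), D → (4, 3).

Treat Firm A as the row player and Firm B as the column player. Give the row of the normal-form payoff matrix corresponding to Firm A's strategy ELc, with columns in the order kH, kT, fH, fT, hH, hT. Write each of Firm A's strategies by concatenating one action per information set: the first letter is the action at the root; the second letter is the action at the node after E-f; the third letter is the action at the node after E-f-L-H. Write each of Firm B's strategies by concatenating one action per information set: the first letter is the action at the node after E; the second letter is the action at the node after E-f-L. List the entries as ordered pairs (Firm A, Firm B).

(-1,0) (-1,0) (5,-3) (3,1) (1,2) (1,2)

vs kH: Firm A plays E → Firm B plays k at [E] → (-1, 0)
vs kT: Firm A plays E → Firm B plays k at [E] → (-1, 0)
vs fH: Firm A plays E → Firm B plays f at [E] → Firm A plays L at [E-f] → Firm B plays H at [E-f-L] → Firm A plays c at [E-f-L-H] → (5, -3)
vs fT: Firm A plays E → Firm B plays f at [E] → Firm A plays L at [E-f] → Firm B plays T at [E-f-L] → (3, 1)
vs hH: Firm A plays E → Firm B plays h at [E] → (1, 2)
vs hT: Firm A plays E → Firm B plays h at [E] → (1, 2)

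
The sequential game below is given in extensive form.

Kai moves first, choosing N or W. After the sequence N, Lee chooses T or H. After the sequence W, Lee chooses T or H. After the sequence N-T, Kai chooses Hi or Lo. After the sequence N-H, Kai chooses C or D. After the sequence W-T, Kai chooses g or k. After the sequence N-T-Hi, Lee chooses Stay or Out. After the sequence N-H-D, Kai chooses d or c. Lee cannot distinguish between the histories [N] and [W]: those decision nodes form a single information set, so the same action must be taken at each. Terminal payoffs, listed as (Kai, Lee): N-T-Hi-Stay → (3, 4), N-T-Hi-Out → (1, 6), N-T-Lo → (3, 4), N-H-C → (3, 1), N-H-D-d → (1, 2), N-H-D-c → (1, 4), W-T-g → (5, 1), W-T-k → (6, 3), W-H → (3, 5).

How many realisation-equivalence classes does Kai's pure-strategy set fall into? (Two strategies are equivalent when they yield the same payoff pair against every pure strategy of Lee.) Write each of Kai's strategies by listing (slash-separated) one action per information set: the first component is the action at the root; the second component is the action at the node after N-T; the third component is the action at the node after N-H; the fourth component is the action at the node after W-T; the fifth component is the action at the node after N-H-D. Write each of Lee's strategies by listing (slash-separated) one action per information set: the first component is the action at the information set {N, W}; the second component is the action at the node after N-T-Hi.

Kai has 32 pure strategies: N/Hi/C/g/d, N/Hi/C/g/c, N/Hi/C/k/d, N/Hi/C/k/c, N/Hi/D/g/d, N/Hi/D/g/c, N/Hi/D/k/d, N/Hi/D/k/c, N/Lo/C/g/d, N/Lo/C/g/c, N/Lo/C/k/d, N/Lo/C/k/c, N/Lo/D/g/d, N/Lo/D/g/c, N/Lo/D/k/d, N/Lo/D/k/c, W/Hi/C/g/d, W/Hi/C/g/c, W/Hi/C/k/d, W/Hi/C/k/c, W/Hi/D/g/d, W/Hi/D/g/c, W/Hi/D/k/d, W/Hi/D/k/c, W/Lo/C/g/d, W/Lo/C/g/c, W/Lo/C/k/d, W/Lo/C/k/c, W/Lo/D/g/d, W/Lo/D/g/c, W/Lo/D/k/d, W/Lo/D/k/c. Columns: T/Stay, T/Out, H/Stay, H/Out.
{N/Hi/C/g/d, N/Hi/C/g/c, N/Hi/C/k/d, N/Hi/C/k/c} → row (3,4) (1,6) (3,1) (3,1)
{N/Hi/D/g/d, N/Hi/D/k/d} → row (3,4) (1,6) (1,2) (1,2)
{N/Hi/D/g/c, N/Hi/D/k/c} → row (3,4) (1,6) (1,4) (1,4)
{N/Lo/C/g/d, N/Lo/C/g/c, N/Lo/C/k/d, N/Lo/C/k/c} → row (3,4) (3,4) (3,1) (3,1)
{N/Lo/D/g/d, N/Lo/D/k/d} → row (3,4) (3,4) (1,2) (1,2)
{N/Lo/D/g/c, N/Lo/D/k/c} → row (3,4) (3,4) (1,4) (1,4)
{W/Hi/C/g/d, W/Hi/C/g/c, W/Hi/D/g/d, W/Hi/D/g/c, W/Lo/C/g/d, W/Lo/C/g/c, W/Lo/D/g/d, W/Lo/D/g/c} → row (5,1) (5,1) (3,5) (3,5)
{W/Hi/C/k/d, W/Hi/C/k/c, W/Hi/D/k/d, W/Hi/D/k/c, W/Lo/C/k/d, W/Lo/C/k/c, W/Lo/D/k/d, W/Lo/D/k/c} → row (6,3) (6,3) (3,5) (3,5)
That's 8 distinct rows out of 32 strategies.

8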